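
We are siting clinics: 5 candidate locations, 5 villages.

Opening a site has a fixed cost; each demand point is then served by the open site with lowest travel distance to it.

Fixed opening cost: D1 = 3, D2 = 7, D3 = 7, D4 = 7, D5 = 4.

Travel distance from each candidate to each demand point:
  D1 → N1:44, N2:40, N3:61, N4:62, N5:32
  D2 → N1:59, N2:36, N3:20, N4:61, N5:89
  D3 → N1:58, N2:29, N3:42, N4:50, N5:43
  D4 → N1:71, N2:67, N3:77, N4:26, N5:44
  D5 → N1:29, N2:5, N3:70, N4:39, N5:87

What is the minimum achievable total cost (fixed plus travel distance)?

133

Open {D1, D2, D4, D5}: assign each demand point to its cheapest open site.
  N1→D5 29, N2→D5 5, N3→D2 20, N4→D4 26, N5→D1 32
  travel distance 112, fixed 21 → total 133.
Compare {D1, D2, D5}: travel distance 125 + fixed 14 = 139.
Compare {D1, D2, D3, D4, D5}: travel distance 112 + fixed 28 = 140.
Compare {D2, D4, D5}: travel distance 124 + fixed 18 = 142.
All other subsets cost ≥ 139. Minimum total cost: 133.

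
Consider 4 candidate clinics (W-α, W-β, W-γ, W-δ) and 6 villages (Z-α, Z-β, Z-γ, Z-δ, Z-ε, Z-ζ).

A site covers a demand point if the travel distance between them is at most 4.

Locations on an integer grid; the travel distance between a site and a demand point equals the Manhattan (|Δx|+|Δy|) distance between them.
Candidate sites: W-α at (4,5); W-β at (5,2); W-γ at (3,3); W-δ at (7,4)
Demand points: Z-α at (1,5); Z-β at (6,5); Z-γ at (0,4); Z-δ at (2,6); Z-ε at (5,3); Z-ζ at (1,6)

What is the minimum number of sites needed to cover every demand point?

2

Coverage sets (demand points within 4 of each site):
  W-α: {Z-α, Z-β, Z-δ, Z-ε, Z-ζ}
  W-β: {Z-β, Z-ε}
  W-γ: {Z-α, Z-γ, Z-δ, Z-ε}
  W-δ: {Z-β, Z-ε}
No single site covers all 6 demand points.
But {W-α, W-γ} covers everything, so the minimum is 2.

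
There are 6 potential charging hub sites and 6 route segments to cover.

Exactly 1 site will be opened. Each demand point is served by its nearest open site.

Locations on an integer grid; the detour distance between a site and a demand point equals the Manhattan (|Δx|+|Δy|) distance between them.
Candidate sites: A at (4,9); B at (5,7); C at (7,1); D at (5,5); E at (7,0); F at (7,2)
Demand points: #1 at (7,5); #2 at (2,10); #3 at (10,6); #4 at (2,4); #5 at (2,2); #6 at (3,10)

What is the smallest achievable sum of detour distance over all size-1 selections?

33

Open {D}.
  #1→D 2, #2→D 8, #3→D 6, #4→D 4, #5→D 6, #6→D 7  ⇒ total 33.
Compare {B}: total 35.
Compare {A}: total 37.
No size-1 selection does better; minimum is 33.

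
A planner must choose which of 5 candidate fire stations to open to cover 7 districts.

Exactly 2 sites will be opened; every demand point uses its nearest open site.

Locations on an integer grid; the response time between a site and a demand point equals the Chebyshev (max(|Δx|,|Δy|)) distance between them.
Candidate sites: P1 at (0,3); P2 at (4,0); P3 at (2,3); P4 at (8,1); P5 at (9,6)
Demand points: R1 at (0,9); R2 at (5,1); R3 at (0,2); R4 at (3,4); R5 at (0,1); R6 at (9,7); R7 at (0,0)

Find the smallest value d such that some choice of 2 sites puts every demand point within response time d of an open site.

Open {P1, P4}.
  Farthest demand point is R1 at response time 6 (to P1); all others are ≤ 6.
With {P1, P5} the worst case is 6.
With {P3, P4} the worst case is 6.
No size-2 selection achieves below 6.

6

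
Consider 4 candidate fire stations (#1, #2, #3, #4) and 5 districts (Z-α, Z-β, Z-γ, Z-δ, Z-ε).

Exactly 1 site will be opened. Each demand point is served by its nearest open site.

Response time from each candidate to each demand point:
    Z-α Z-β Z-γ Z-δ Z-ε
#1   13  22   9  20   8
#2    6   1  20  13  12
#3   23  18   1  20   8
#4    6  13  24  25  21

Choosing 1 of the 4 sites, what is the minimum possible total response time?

Open {#2}.
  Z-α→#2 6, Z-β→#2 1, Z-γ→#2 20, Z-δ→#2 13, Z-ε→#2 12  ⇒ total 52.
Compare {#3}: total 70.
Compare {#1}: total 72.
No size-1 selection does better; minimum is 52.

52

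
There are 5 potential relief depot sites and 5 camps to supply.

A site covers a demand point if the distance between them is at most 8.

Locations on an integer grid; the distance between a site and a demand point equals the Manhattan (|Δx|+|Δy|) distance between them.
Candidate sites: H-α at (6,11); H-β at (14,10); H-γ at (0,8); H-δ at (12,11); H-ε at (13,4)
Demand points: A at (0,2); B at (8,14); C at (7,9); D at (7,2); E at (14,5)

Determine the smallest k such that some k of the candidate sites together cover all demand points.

3

Coverage sets (demand points within 8 of each site):
  H-α: {B, C}
  H-β: {C, E}
  H-γ: {A, C}
  H-δ: {B, C, E}
  H-ε: {D, E}
No 2 sites suffice: every size-2 union leaves at least one demand point uncovered.
But {H-α, H-γ, H-ε} covers everything, so the minimum is 3.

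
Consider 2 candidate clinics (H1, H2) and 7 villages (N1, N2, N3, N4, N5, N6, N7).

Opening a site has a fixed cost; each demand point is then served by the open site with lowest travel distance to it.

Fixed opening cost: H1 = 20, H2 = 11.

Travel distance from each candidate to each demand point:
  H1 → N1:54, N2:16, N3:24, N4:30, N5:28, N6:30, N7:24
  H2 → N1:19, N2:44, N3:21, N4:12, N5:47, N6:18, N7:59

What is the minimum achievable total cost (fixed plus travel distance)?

Open {H1, H2}: assign each demand point to its cheapest open site.
  N1→H2 19, N2→H1 16, N3→H2 21, N4→H2 12, N5→H1 28, N6→H2 18, N7→H1 24
  travel distance 138, fixed 31 → total 169.
Compare {H1}: travel distance 206 + fixed 20 = 226.
Compare {H2}: travel distance 220 + fixed 11 = 231.

169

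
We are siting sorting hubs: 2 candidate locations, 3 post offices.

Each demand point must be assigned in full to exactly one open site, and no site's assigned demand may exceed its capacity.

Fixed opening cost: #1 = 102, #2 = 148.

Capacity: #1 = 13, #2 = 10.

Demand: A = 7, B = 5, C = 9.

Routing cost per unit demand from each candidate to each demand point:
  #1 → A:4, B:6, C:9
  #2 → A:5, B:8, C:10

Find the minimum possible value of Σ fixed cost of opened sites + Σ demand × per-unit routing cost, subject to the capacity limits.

398

Open {#1, #2}; cheapest assignment that respects the capacities:
  #1 (cap 13, load 12): A, B — cost 7×4 + 5×6 = 58
  #2 (cap 10, load 9): C — cost 9×10 = 90
  Shipping 148, fixed 250 → total 398.
  Any other capacity-feasible assignment to {#1, #2} ships for at least 148.
Total demand is 21 and no other set of sites has combined capacity ≥ 21, so {#1, #2} is the only feasible choice of open sites. Minimum: 398.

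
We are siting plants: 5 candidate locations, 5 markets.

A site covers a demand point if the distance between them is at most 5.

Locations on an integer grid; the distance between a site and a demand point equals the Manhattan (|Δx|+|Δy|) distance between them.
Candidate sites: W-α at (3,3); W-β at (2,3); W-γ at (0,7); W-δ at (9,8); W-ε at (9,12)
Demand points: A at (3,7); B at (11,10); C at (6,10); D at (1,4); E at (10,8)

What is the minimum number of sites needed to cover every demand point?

Coverage sets (demand points within 5 of each site):
  W-α: {A, D}
  W-β: {A, D}
  W-γ: {A, D}
  W-δ: {B, C, E}
  W-ε: {B, C, E}
No single site covers all 5 demand points.
But {W-α, W-δ} covers everything, so the minimum is 2.

2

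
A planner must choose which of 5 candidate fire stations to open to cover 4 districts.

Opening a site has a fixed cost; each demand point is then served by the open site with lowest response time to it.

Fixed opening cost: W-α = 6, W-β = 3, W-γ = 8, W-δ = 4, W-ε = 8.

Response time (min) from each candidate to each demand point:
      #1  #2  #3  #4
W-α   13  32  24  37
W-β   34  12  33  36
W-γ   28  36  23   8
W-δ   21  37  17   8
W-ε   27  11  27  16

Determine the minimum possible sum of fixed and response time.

63

Open {W-α, W-β, W-δ}: assign each demand point to its cheapest open site.
  #1→W-α 13, #2→W-β 12, #3→W-δ 17, #4→W-δ 8
  response time 50, fixed 13 → total 63.
Compare {W-β, W-δ}: response time 58 + fixed 7 = 65.
Compare {W-α, W-δ, W-ε}: response time 49 + fixed 18 = 67.
Compare {W-δ, W-ε}: response time 57 + fixed 12 = 69.
All other subsets cost ≥ 65. Minimum total cost: 63.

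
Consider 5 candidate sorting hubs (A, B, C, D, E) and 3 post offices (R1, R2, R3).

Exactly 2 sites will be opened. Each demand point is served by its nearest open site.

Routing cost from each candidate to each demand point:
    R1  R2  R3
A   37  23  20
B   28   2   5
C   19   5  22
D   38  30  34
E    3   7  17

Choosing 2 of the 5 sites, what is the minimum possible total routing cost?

10

Open {B, E}.
  R1→E 3, R2→B 2, R3→B 5  ⇒ total 10.
Compare {C, E}: total 25.
Compare {B, C}: total 26.
No size-2 selection does better; minimum is 10.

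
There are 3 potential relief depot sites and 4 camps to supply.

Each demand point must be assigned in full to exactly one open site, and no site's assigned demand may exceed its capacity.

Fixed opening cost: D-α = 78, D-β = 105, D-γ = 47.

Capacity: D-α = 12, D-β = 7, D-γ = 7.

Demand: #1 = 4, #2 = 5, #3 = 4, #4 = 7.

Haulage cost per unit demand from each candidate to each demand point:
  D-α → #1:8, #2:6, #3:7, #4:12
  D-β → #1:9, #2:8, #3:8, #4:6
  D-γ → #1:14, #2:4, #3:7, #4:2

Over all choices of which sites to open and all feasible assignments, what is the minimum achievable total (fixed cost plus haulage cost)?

Open {D-α, D-β, D-γ}; cheapest assignment that respects the capacities:
  D-α (cap 12, load 9): #1, #2 — cost 4×8 + 5×6 = 62
  D-β (cap 7, load 4): #3 — cost 4×8 = 32
  D-γ (cap 7, load 7): #4 — cost 7×2 = 14
  Shipping 108, fixed 230 → total 338.
  Any other capacity-feasible assignment to {D-α, D-β, D-γ} ships for at least 108.
Total demand is 20 and no other set of sites has combined capacity ≥ 20, so {D-α, D-β, D-γ} is the only feasible choice of open sites. Minimum: 338.

338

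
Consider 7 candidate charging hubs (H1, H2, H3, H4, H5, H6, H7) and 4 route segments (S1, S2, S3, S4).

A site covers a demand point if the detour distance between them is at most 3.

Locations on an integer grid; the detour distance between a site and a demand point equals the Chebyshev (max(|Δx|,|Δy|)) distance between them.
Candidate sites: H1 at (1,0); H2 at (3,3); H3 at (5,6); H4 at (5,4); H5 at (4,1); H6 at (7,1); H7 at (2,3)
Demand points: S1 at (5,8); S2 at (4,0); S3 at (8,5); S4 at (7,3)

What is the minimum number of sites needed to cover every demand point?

2

Coverage sets (demand points within 3 of each site):
  H1: {S2}
  H2: {S2}
  H3: {S1, S3, S4}
  H4: {S3, S4}
  H5: {S2, S4}
  H6: {S2, S4}
  H7: {S2}
No single site covers all 4 demand points.
But {H1, H3} covers everything, so the minimum is 2.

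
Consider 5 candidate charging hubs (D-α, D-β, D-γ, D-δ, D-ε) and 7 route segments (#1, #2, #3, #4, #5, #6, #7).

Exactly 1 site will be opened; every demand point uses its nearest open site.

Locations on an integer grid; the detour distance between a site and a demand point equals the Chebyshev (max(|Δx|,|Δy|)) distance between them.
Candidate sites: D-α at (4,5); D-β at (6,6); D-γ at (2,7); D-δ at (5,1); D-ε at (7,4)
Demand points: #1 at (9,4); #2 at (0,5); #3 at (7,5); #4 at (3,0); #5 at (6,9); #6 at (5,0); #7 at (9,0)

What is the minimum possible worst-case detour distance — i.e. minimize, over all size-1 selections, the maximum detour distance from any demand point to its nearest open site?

Open {D-α}.
  Farthest demand point is #1 at detour distance 5 (to D-α); all others are ≤ 5.
With {D-β} the worst case is 6.
With {D-γ} the worst case is 7.
No size-1 selection achieves below 5.

5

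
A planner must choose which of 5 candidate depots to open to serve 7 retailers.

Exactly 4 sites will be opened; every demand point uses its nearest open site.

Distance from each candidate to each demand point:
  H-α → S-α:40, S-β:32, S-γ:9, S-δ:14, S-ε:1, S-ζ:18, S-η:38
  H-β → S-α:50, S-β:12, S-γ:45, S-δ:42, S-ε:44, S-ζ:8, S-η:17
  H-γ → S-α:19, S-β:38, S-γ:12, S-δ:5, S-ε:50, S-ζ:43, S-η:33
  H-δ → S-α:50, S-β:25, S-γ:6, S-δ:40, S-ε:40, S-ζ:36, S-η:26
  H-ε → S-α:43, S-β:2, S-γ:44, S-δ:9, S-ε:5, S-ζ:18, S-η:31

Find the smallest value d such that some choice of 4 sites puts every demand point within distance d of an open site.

Open {H-α, H-β, H-γ, H-δ}.
  Farthest demand point is S-α at distance 19 (to H-γ); all others are ≤ 19.
With {H-α, H-β, H-γ, H-ε} the worst case is 19.
With {H-β, H-γ, H-δ, H-ε} the worst case is 19.
No size-4 selection achieves below 19.

19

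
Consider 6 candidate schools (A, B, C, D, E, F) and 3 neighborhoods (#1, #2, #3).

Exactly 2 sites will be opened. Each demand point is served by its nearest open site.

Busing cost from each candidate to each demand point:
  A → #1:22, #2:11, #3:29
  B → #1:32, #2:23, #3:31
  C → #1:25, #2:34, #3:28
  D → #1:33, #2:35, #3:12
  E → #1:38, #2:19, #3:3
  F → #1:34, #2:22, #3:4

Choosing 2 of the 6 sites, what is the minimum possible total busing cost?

Open {A, E}.
  #1→A 22, #2→A 11, #3→E 3  ⇒ total 36.
Compare {A, F}: total 37.
Compare {A, D}: total 45.
No size-2 selection does better; minimum is 36.

36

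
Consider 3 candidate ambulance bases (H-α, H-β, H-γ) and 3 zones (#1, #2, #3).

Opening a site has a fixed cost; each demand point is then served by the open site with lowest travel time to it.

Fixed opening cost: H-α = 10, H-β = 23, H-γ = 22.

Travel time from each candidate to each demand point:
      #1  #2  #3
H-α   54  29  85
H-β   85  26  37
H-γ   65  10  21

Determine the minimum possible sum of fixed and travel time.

117

Open {H-α, H-γ}: assign each demand point to its cheapest open site.
  #1→H-α 54, #2→H-γ 10, #3→H-γ 21
  travel time 85, fixed 32 → total 117.
Compare {H-γ}: travel time 96 + fixed 22 = 118.
Compare {H-α, H-β, H-γ}: travel time 85 + fixed 55 = 140.
Compare {H-β, H-γ}: travel time 96 + fixed 45 = 141.
All other subsets cost ≥ 118. Minimum total cost: 117.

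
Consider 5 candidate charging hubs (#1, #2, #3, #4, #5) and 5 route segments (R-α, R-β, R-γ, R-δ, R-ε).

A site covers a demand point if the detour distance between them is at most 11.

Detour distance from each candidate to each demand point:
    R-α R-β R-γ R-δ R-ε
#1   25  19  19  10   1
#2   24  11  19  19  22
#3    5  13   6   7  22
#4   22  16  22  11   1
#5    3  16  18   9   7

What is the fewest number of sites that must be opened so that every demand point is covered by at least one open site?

3

Coverage sets (demand points within 11 of each site):
  #1: {R-δ, R-ε}
  #2: {R-β}
  #3: {R-α, R-γ, R-δ}
  #4: {R-δ, R-ε}
  #5: {R-α, R-δ, R-ε}
No 2 sites suffice: every size-2 union leaves at least one demand point uncovered.
But {#1, #2, #3} covers everything, so the minimum is 3.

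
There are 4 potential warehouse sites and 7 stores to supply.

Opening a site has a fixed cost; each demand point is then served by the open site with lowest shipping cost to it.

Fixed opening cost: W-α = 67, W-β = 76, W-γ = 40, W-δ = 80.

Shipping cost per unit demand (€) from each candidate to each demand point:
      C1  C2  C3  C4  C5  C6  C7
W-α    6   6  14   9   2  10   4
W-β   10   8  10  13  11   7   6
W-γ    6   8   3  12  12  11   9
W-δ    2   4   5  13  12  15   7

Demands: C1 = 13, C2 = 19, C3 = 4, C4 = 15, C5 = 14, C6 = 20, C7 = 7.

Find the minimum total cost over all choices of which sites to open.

Open {W-α, W-δ}: assign each demand point to its cheapest open site.
  C1→W-δ 13×2=26, C2→W-δ 19×4=76, C3→W-δ 4×5=20, C4→W-α 15×9=135, C5→W-α 14×2=28, C6→W-α 20×10=200, C7→W-α 7×4=28
  shipping cost 513, fixed 147 → total 660.
Compare {W-α, W-β, W-δ}: shipping cost 453 + fixed 223 = 676.
Compare {W-α, W-γ, W-δ}: shipping cost 505 + fixed 187 = 692.
Compare {W-α, W-γ}: shipping cost 595 + fixed 107 = 702.
All other subsets cost ≥ 676. Minimum total cost: 660.

660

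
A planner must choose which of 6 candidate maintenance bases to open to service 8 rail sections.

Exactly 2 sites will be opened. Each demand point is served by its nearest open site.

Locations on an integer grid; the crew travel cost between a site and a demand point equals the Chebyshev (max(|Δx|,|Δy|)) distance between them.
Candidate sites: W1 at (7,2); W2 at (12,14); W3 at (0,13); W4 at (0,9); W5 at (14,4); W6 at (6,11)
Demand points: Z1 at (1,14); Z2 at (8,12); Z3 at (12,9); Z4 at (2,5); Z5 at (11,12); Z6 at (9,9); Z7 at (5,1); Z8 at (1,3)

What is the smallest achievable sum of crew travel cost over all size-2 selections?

Open {W1, W6}.
  Z1→W6 5, Z2→W6 2, Z3→W6 6, Z4→W1 5, Z5→W6 5, Z6→W6 3, Z7→W1 2, Z8→W1 6  ⇒ total 34.
Compare {W2, W4}: total 39.
Compare {W4, W6}: total 39.
No size-2 selection does better; minimum is 34.

34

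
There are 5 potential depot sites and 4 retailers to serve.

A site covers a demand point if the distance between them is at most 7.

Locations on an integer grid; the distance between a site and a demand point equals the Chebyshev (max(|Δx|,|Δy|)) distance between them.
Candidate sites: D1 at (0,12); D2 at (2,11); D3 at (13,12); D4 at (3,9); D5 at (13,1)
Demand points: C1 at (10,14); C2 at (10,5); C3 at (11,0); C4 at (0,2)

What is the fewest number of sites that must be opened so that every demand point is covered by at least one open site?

2

Coverage sets (demand points within 7 of each site):
  D1: {}
  D2: {}
  D3: {C1, C2}
  D4: {C1, C2, C4}
  D5: {C2, C3}
No single site covers all 4 demand points.
But {D4, D5} covers everything, so the minimum is 2.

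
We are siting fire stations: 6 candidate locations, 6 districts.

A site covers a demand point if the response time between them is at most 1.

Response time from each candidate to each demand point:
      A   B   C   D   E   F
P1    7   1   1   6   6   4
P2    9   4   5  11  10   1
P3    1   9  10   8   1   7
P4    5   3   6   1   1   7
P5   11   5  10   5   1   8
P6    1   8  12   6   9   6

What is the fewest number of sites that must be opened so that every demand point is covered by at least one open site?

4

Coverage sets (demand points within 1 of each site):
  P1: {B, C}
  P2: {F}
  P3: {A, E}
  P4: {D, E}
  P5: {E}
  P6: {A}
No 3 sites suffice: every size-3 union leaves at least one demand point uncovered.
But {P1, P2, P3, P4} covers everything, so the minimum is 4.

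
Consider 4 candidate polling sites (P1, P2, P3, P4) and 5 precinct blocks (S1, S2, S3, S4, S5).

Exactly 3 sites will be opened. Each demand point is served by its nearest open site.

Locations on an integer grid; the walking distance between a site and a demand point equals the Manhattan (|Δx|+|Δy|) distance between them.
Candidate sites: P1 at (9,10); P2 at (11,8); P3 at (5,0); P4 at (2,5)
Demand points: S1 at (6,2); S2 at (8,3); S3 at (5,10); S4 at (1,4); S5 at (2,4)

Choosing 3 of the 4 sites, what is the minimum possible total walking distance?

Open {P1, P3, P4}.
  S1→P3 3, S2→P3 6, S3→P1 4, S4→P4 2, S5→P4 1  ⇒ total 16.
Compare {P2, P3, P4}: total 20.
Compare {P1, P2, P4}: total 22.
No size-3 selection does better; minimum is 16.

16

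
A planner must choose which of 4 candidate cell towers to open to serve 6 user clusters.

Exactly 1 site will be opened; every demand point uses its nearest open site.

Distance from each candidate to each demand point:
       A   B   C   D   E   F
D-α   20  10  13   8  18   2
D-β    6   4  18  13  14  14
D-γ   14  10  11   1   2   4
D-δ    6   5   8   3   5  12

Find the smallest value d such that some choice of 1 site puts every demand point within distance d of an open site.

12

Open {D-δ}.
  Farthest demand point is F at distance 12 (to D-δ); all others are ≤ 12.
With {D-γ} the worst case is 14.
With {D-β} the worst case is 18.
No size-1 selection achieves below 12.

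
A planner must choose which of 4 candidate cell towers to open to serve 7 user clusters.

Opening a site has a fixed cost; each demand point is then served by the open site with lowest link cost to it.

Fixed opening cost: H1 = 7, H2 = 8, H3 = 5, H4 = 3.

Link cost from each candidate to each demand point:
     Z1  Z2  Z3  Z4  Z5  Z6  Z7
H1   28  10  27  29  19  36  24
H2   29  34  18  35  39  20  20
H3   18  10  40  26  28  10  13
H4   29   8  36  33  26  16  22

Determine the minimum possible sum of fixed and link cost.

Open {H1, H2, H3}: assign each demand point to its cheapest open site.
  Z1→H3 18, Z2→H1 10, Z3→H2 18, Z4→H3 26, Z5→H1 19, Z6→H3 10, Z7→H3 13
  link cost 114, fixed 20 → total 134.
Compare {H1, H3}: link cost 123 + fixed 12 = 135.
Compare {H2, H3, H4}: link cost 119 + fixed 16 = 135.
Compare {H1, H2, H3, H4}: link cost 112 + fixed 23 = 135.
All other subsets cost ≥ 135. Minimum total cost: 134.

134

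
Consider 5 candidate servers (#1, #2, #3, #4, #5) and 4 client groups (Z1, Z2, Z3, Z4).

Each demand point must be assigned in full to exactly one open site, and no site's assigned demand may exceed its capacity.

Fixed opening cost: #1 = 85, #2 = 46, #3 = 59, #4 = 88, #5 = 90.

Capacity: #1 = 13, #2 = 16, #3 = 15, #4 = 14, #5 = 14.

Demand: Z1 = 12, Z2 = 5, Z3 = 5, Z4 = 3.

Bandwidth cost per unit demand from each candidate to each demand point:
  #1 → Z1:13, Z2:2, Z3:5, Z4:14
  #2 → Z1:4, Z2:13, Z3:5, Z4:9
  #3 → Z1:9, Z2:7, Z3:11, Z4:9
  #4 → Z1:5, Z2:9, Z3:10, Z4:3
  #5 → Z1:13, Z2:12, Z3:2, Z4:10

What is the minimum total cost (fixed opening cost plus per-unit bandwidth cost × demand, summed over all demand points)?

Open {#1, #2}; cheapest assignment that respects the capacities:
  #1 (cap 13, load 10): Z2, Z3 — cost 5×2 + 5×5 = 35
  #2 (cap 16, load 15): Z1, Z4 — cost 12×4 + 3×9 = 75
  Shipping 110, fixed 131 → total 241.
  Any other capacity-feasible assignment to {#1, #2} ships for at least 110.
Compare {#2, #3}: its best feasible assignment gives total 270.
Compare {#2, #5}: its best feasible assignment gives total 281.
Every other set of open sites that can feasibly serve all demand totals ≥ 270 even under its best assignment. Minimum: 241.

241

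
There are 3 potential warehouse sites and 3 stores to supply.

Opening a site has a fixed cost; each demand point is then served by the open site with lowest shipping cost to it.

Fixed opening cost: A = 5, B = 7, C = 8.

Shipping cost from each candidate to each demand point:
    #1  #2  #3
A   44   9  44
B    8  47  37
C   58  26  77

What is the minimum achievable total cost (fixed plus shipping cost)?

Open {A, B}: assign each demand point to its cheapest open site.
  #1→B 8, #2→A 9, #3→B 37
  shipping cost 54, fixed 12 → total 66.
Compare {A, B, C}: shipping cost 54 + fixed 20 = 74.
Compare {B, C}: shipping cost 71 + fixed 15 = 86.
Compare {B}: shipping cost 92 + fixed 7 = 99.
All other subsets cost ≥ 74. Minimum total cost: 66.

66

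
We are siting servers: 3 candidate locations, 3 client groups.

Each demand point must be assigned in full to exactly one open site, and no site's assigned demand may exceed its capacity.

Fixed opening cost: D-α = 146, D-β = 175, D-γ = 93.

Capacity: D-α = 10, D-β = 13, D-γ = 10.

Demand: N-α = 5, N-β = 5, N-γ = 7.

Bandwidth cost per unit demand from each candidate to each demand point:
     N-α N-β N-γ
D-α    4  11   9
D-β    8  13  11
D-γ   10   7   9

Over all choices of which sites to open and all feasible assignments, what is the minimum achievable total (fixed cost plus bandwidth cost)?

Open {D-α, D-γ}; cheapest assignment that respects the capacities:
  D-α (cap 10, load 10): N-α, N-β — cost 5×4 + 5×11 = 75
  D-γ (cap 10, load 7): N-γ — cost 7×9 = 63
  Shipping 138, fixed 239 → total 377.
  Any other capacity-feasible assignment to {D-α, D-γ} ships for at least 138.
Compare {D-β, D-γ}: its best feasible assignment gives total 420.
Compare {D-α, D-β}: its best feasible assignment gives total 473.
Every other set of open sites that can feasibly serve all demand totals ≥ 420 even under its best assignment. Minimum: 377.

377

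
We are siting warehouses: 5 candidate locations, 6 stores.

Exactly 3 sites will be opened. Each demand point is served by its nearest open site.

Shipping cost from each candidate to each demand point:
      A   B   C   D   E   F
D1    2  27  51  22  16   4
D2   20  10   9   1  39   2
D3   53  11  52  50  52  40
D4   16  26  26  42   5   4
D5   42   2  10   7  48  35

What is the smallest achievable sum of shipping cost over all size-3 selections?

29

Open {D1, D2, D4}.
  A→D1 2, B→D2 10, C→D2 9, D→D2 1, E→D4 5, F→D2 2  ⇒ total 29.
Compare {D1, D4, D5}: total 30.
Compare {D1, D2, D5}: total 32.
No size-3 selection does better; minimum is 29.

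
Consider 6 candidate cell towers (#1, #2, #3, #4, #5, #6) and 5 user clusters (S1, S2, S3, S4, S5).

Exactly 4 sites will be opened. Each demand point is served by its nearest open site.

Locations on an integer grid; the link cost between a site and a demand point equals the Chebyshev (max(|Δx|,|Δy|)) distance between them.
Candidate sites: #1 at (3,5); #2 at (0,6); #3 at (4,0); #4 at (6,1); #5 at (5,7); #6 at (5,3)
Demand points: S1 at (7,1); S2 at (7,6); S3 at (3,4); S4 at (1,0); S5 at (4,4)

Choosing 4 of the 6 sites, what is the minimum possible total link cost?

Open {#1, #3, #4, #5}.
  S1→#4 1, S2→#5 2, S3→#1 1, S4→#3 3, S5→#1 1  ⇒ total 8.
Compare {#1, #3, #4, #6}: total 9.
Compare {#1, #3, #5, #6}: total 9.
No size-4 selection does better; minimum is 8.

8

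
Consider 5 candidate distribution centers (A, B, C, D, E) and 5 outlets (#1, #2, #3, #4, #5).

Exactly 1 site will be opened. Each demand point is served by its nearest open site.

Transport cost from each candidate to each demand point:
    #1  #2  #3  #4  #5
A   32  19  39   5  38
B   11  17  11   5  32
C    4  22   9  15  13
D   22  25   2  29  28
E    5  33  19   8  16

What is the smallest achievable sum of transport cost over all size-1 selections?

Open {C}.
  #1→C 4, #2→C 22, #3→C 9, #4→C 15, #5→C 13  ⇒ total 63.
Compare {B}: total 76.
Compare {E}: total 81.
No size-1 selection does better; minimum is 63.

63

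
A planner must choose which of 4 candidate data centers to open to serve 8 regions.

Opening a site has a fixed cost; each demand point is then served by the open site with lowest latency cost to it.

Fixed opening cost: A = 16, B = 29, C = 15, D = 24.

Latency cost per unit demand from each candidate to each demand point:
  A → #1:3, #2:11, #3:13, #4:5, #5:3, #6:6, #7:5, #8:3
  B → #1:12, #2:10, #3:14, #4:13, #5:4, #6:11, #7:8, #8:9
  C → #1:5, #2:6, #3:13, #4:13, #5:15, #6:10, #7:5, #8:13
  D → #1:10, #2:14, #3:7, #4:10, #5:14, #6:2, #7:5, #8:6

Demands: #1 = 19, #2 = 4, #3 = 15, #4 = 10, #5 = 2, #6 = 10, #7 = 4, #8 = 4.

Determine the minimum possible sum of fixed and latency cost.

349

Open {A, C, D}: assign each demand point to its cheapest open site.
  #1→A 19×3=57, #2→C 4×6=24, #3→D 15×7=105, #4→A 10×5=50, #5→A 2×3=6, #6→D 10×2=20, #7→A 4×5=20, #8→A 4×3=12
  latency cost 294, fixed 55 → total 349.
Compare {A, D}: latency cost 314 + fixed 40 = 354.
Compare {A, B, C, D}: latency cost 294 + fixed 84 = 378.
Compare {A, B, D}: latency cost 310 + fixed 69 = 379.
All other subsets cost ≥ 354. Minimum total cost: 349.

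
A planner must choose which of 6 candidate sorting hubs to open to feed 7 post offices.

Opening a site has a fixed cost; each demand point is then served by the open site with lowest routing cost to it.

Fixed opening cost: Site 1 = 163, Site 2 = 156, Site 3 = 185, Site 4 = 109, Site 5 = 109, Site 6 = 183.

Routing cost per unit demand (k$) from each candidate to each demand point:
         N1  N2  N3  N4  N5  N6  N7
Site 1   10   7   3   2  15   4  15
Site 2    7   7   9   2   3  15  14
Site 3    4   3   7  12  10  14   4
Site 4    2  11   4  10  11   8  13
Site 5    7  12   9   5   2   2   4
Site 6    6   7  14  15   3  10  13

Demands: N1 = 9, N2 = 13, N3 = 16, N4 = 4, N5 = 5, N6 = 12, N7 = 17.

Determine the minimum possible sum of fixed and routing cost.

565

Open {Site 4, Site 5}: assign each demand point to its cheapest open site.
  N1→Site 4 9×2=18, N2→Site 4 13×11=143, N3→Site 4 16×4=64, N4→Site 5 4×5=20, N5→Site 5 5×2=10, N6→Site 5 12×2=24, N7→Site 5 17×4=68
  routing cost 347, fixed 218 → total 565.
Compare {Site 1, Site 5}: routing cost 312 + fixed 272 = 584.
Compare {Site 5}: routing cost 485 + fixed 109 = 594.
Compare {Site 3, Site 5}: routing cost 309 + fixed 294 = 603.
All other subsets cost ≥ 584. Minimum total cost: 565.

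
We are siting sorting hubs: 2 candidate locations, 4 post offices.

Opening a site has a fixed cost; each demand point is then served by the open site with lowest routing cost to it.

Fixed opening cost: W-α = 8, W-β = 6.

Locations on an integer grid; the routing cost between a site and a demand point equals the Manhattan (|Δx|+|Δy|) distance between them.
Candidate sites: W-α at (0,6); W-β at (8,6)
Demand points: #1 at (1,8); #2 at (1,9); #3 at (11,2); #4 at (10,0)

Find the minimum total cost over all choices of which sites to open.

Open {W-α, W-β}: assign each demand point to its cheapest open site.
  #1→W-α 3, #2→W-α 4, #3→W-β 7, #4→W-β 8
  routing cost 22, fixed 14 → total 36.
Compare {W-β}: routing cost 34 + fixed 6 = 40.
Compare {W-α}: routing cost 38 + fixed 8 = 46.

36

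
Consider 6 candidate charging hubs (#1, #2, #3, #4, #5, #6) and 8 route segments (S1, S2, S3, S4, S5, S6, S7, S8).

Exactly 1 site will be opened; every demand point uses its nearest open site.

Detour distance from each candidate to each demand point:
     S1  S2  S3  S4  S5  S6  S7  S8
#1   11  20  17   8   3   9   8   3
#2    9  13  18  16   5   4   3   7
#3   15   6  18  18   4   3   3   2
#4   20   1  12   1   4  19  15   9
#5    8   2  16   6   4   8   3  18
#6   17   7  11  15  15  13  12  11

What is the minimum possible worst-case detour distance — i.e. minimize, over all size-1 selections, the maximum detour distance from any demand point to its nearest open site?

Open {#6}.
  Farthest demand point is S1 at detour distance 17 (to #6); all others are ≤ 17.
With {#2} the worst case is 18.
With {#3} the worst case is 18.
No size-1 selection achieves below 17.

17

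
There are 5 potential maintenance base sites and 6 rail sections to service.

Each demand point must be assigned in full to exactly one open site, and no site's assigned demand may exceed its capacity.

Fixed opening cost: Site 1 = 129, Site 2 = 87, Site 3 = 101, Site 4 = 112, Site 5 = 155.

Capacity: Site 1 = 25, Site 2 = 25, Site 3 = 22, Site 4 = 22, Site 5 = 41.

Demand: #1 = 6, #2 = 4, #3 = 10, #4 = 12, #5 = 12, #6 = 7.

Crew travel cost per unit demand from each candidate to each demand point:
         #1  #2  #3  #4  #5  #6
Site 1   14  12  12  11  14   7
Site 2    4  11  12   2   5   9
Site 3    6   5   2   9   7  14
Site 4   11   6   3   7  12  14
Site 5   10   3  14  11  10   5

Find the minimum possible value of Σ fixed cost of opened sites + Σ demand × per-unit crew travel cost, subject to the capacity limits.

526

Open {Site 1, Site 2, Site 3}; cheapest assignment that respects the capacities:
  Site 1 (cap 25, load 7): #6 — cost 7×7 = 49
  Site 2 (cap 25, load 24): #4, #5 — cost 12×2 + 12×5 = 84
  Site 3 (cap 22, load 20): #1, #2, #3 — cost 6×6 + 4×5 + 10×2 = 76
  Shipping 209, fixed 317 → total 526.
  Any other capacity-feasible assignment to {Site 1, Site 2, Site 3} ships for at least 209.
Compare {Site 2, Site 3, Site 5}: its best feasible assignment gives total 530.
Compare {Site 2, Site 3, Site 4}: its best feasible assignment gives total 539.
Every other set of open sites that can feasibly serve all demand totals ≥ 530 even under its best assignment. Minimum: 526.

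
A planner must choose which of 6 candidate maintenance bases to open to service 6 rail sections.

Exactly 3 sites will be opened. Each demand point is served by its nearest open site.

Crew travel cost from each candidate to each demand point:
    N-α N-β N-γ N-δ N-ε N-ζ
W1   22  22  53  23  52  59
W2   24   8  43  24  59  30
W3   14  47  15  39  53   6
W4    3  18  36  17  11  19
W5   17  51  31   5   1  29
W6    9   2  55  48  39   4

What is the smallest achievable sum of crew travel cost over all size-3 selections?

Open {W3, W5, W6}.
  N-α→W6 9, N-β→W6 2, N-γ→W3 15, N-δ→W5 5, N-ε→W5 1, N-ζ→W6 4  ⇒ total 36.
Compare {W4, W5, W6}: total 46.
Compare {W3, W4, W5}: total 48.
No size-3 selection does better; minimum is 36.

36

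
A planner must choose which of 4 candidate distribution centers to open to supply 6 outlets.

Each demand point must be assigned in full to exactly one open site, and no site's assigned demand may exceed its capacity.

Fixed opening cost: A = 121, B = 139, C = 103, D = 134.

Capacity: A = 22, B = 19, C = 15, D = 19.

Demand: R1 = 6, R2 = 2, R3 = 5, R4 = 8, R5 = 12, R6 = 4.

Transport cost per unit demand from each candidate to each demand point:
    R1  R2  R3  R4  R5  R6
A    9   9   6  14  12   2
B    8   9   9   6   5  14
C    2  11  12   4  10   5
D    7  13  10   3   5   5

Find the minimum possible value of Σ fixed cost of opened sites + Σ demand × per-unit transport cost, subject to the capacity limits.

Open {B, D}; cheapest assignment that respects the capacities:
  B (cap 19, load 19): R2, R3, R5 — cost 2×9 + 5×9 + 12×5 = 123
  D (cap 19, load 18): R1, R4, R6 — cost 6×7 + 8×3 + 4×5 = 86
  Shipping 209, fixed 273 → total 482.
  Any other capacity-feasible assignment to {B, D} ships for at least 209.
Compare {A, C, D}: its best feasible assignment gives total 518.
Compare {A, B, C}: its best feasible assignment gives total 523.
Every other set of open sites that can feasibly serve all demand totals ≥ 518 even under its best assignment. Minimum: 482.

482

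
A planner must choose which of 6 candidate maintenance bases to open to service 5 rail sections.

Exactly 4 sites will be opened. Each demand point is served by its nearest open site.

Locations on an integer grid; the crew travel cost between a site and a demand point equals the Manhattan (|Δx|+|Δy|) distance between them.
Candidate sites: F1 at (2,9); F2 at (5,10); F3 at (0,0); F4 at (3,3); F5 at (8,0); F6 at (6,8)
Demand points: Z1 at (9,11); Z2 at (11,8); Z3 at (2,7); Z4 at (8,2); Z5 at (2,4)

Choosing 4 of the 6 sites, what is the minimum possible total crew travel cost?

17

Open {F1, F4, F5, F6}.
  Z1→F6 6, Z2→F6 5, Z3→F1 2, Z4→F5 2, Z5→F4 2  ⇒ total 17.
Compare {F1, F2, F4, F5}: total 19.
Compare {F1, F2, F5, F6}: total 19.
No size-4 selection does better; minimum is 17.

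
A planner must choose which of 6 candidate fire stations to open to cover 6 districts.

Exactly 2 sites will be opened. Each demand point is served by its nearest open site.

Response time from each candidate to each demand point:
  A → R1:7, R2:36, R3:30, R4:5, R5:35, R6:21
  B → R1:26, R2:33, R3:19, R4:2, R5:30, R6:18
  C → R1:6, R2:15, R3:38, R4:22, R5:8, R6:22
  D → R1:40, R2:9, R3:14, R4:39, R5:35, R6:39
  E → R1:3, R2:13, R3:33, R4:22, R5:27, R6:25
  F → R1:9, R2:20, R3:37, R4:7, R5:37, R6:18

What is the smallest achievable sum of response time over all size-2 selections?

Open {B, C}.
  R1→C 6, R2→C 15, R3→B 19, R4→B 2, R5→C 8, R6→B 18  ⇒ total 68.
Compare {C, D}: total 81.
Compare {B, E}: total 82.
No size-2 selection does better; minimum is 68.

68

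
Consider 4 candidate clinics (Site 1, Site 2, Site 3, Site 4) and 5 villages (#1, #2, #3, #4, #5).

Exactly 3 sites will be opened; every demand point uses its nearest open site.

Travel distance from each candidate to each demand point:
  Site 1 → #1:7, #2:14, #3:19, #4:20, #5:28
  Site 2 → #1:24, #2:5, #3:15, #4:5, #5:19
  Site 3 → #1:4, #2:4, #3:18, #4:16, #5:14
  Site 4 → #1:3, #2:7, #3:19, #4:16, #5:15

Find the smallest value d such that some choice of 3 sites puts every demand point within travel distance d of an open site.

Open {Site 1, Site 2, Site 3}.
  Farthest demand point is #3 at travel distance 15 (to Site 2); all others are ≤ 15.
With {Site 1, Site 2, Site 4} the worst case is 15.
With {Site 2, Site 3, Site 4} the worst case is 15.
No size-3 selection achieves below 15.

15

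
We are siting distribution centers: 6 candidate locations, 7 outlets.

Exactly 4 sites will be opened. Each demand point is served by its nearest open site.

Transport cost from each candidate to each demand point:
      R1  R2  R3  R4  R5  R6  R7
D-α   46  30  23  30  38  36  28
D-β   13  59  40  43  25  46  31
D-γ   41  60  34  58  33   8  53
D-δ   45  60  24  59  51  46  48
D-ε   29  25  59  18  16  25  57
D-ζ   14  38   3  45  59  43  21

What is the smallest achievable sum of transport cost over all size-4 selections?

104

Open {D-β, D-γ, D-ε, D-ζ}.
  R1→D-β 13, R2→D-ε 25, R3→D-ζ 3, R4→D-ε 18, R5→D-ε 16, R6→D-γ 8, R7→D-ζ 21  ⇒ total 104.
Compare {D-α, D-γ, D-ε, D-ζ}: total 105.
Compare {D-γ, D-δ, D-ε, D-ζ}: total 105.
No size-4 selection does better; minimum is 104.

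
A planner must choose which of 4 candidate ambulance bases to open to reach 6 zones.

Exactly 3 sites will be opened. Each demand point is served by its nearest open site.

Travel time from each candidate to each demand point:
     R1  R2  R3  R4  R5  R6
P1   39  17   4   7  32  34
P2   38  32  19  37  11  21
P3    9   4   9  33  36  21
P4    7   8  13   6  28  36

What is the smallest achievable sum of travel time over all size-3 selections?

Open {P1, P2, P3}.
  R1→P3 9, R2→P3 4, R3→P1 4, R4→P1 7, R5→P2 11, R6→P2 21  ⇒ total 56.
Compare {P1, P2, P4}: total 57.
Compare {P2, P3, P4}: total 58.
No size-3 selection does better; minimum is 56.

56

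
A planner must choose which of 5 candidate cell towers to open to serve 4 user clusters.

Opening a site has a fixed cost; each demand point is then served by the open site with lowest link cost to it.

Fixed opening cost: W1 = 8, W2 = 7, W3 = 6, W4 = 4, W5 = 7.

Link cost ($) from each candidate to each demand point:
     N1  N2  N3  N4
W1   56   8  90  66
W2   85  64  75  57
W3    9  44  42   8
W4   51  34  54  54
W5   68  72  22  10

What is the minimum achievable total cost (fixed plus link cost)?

Open {W1, W3, W5}: assign each demand point to its cheapest open site.
  N1→W3 9, N2→W1 8, N3→W5 22, N4→W3 8
  link cost 47, fixed 21 → total 68.
Compare {W1, W3, W4, W5}: link cost 47 + fixed 25 = 72.
Compare {W1, W2, W3, W5}: link cost 47 + fixed 28 = 75.
Compare {W1, W2, W3, W4, W5}: link cost 47 + fixed 32 = 79.
All other subsets cost ≥ 72. Minimum total cost: 68.

68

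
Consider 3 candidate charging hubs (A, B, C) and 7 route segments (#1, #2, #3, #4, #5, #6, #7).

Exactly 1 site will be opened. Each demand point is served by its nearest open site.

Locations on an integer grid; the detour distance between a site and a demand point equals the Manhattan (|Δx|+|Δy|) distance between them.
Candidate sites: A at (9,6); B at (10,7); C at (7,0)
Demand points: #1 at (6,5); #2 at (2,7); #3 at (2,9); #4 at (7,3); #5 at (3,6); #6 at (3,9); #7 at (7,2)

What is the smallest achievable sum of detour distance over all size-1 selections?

48

Open {A}.
  #1→A 4, #2→A 8, #3→A 10, #4→A 5, #5→A 6, #6→A 9, #7→A 6  ⇒ total 48.
Compare {B}: total 56.
Compare {C}: total 60.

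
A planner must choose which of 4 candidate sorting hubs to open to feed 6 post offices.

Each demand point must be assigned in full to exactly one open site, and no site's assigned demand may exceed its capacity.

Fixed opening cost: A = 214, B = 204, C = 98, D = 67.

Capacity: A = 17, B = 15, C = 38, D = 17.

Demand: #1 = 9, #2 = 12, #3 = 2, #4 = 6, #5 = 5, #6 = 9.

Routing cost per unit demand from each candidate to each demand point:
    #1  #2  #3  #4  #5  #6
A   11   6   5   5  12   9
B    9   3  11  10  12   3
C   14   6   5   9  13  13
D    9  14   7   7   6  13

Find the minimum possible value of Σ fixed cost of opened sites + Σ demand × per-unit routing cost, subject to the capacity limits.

529

Open {C, D}; cheapest assignment that respects the capacities:
  C (cap 38, load 29): #2, #3, #4, #6 — cost 12×6 + 2×5 + 6×9 + 9×13 = 253
  D (cap 17, load 14): #1, #5 — cost 9×9 + 5×6 = 111
  Shipping 364, fixed 165 → total 529.
  Any other capacity-feasible assignment to {C, D} ships for at least 364.
Compare {B, C, D}: its best feasible assignment gives total 643.
Compare {B, C}: its best feasible assignment gives total 651.
Every other set of open sites that can feasibly serve all demand totals ≥ 643 even under its best assignment. Minimum: 529.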